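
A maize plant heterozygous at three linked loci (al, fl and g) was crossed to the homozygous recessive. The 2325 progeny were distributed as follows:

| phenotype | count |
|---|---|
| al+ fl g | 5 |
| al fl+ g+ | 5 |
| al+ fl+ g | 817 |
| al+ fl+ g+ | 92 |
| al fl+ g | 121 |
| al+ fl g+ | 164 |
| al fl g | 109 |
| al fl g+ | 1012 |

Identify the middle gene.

The two most frequent reciprocal classes, al fl g+ and al+ fl+ g, are the parental types, so the F1 was al fl g+ / al+ fl+ g.
The two rarest classes, al fl+ g+ and al+ fl g, are the double crossovers. Comparing them with the parentals, only the fl allele has switched, so fl is the middle locus and the order is g – fl – al.

fl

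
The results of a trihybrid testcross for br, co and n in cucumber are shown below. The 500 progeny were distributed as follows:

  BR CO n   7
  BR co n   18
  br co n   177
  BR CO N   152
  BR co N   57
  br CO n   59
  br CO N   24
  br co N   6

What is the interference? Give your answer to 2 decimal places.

0.08

The two most frequent reciprocal classes, BR CO N and br co n, are the parental types, so the F1 was BR CO N / br co n.
The two rarest classes, BR CO n and br co N, are the double crossovers. Comparing them with the parentals, only the n allele has switched, so n is the middle locus and the order is co – n – br.
co–n: (116 + 13)/500 = 0.2580; n–br: (42 + 13)/500 = 0.1100.
Expected DCO frequency = 0.2580 × 0.1100 ≈ 0.02838; observed = 13/500 ≈ 0.02600.
Coefficient of coincidence = 0.02600/0.02838 ≈ 0.92; interference = 1 − 0.92 = 0.08.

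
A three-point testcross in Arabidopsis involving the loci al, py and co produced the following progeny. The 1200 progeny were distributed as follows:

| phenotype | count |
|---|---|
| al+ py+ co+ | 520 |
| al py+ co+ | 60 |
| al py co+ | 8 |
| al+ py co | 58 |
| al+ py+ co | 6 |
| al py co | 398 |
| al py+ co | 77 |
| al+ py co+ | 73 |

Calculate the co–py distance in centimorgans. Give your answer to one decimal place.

The two most frequent reciprocal classes, al+ py+ co+ and al py co, are the parental types, so the F1 was al+ py+ co+ / al py co.
The two rarest classes, al+ py+ co and al py co+, are the double crossovers. Comparing them with the parentals, only the co allele has switched, so co is the middle locus and the order is py – co – al.
Crossovers in the py–co interval produce the single-crossover classes al+ py co+ and al py+ co (73 + 77 = 150) plus the double crossovers (14).
RF(py–co) = (150 + 14) / 1200 = 164/1200 = 0.1367 → 13.7 centimorgans.

13.7 centimorgans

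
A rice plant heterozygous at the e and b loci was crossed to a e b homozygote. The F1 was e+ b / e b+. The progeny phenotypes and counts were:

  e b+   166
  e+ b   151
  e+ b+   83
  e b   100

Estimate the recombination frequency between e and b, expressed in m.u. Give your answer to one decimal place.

The recombinant classes are e+ b+ and e b: 83 + 100 = 183.
Recombination frequency = 183/500 = 0.3660 ≈ 36.6%, i.e. 36.6 m.u.

36.6 m.u.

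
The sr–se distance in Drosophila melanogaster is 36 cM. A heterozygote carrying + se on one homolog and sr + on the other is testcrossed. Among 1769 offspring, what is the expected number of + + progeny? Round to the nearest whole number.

318

A map distance of 36 cM corresponds to a recombination frequency of 0.360.
The F1 is + se / sr +, so + + is a recombinant gamete class with expected frequency r/2 = 0.360/2 = 0.1800.
Expected number = 0.1800 × 1769 = 318.42 ≈ 318.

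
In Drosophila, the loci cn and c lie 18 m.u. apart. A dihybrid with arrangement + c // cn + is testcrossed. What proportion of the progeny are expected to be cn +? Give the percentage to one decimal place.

41.0%

A map distance of 18 m.u. corresponds to a recombination frequency of 0.180.
The F1 is + c / cn +, so cn + is a parental gamete class with expected frequency (1 − r)/2 = 0.820/2 = 0.4100.
That is 0.4100 = 41.0% of the progeny.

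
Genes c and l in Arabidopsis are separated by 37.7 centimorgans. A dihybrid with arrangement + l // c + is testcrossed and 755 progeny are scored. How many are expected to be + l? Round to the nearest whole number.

A map distance of 37.7 centimorgans corresponds to a recombination frequency of 0.377.
The F1 is + l / c +, so + l is a parental gamete class with expected frequency (1 − r)/2 = 0.623/2 = 0.3115.
Expected number = 0.3115 × 755 = 235.18 ≈ 235.

235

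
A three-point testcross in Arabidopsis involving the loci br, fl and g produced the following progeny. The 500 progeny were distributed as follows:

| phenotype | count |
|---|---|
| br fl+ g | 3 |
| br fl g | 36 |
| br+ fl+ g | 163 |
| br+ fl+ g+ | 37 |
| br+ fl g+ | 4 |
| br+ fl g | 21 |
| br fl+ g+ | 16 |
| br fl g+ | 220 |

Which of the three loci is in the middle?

br

The two most frequent reciprocal classes, br fl g+ and br+ fl+ g, are the parental types, so the F1 was br fl g+ / br+ fl+ g.
The two rarest classes, br+ fl g+ and br fl+ g, are the double crossovers. Comparing them with the parentals, only the br allele has switched, so br is the middle locus and the order is fl – br – g.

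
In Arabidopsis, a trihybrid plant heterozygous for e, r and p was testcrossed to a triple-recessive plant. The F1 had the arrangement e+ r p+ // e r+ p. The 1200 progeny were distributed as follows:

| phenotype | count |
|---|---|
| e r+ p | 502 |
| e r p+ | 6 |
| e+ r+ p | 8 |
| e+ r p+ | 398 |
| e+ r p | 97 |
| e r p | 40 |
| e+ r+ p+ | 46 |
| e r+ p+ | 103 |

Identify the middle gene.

e

The two rarest classes, e r p+ and e+ r+ p, are the double crossovers. Comparing them with the parentals, only the e allele has switched, so e is the middle locus and the order is r – e – p.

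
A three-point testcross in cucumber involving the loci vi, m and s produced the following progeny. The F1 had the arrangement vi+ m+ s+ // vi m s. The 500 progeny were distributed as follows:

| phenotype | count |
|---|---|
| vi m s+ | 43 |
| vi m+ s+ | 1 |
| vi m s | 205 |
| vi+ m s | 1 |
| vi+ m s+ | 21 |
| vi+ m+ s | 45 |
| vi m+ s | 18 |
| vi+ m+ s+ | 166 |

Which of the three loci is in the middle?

The two rarest classes, vi m+ s+ and vi+ m s, are the double crossovers. Comparing them with the parentals, only the vi allele has switched, so vi is the middle locus and the order is s – vi – m.

vi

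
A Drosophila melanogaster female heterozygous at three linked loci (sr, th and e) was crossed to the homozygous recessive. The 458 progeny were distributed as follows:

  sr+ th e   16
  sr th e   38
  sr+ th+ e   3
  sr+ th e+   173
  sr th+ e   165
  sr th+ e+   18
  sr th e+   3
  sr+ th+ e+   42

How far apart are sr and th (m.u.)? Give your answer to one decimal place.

The two most frequent reciprocal classes, sr+ th e+ and sr th+ e, are the parental types, so the F1 was sr+ th e+ / sr th+ e.
The two rarest classes, sr th e+ and sr+ th+ e, are the double crossovers. Comparing them with the parentals, only the sr allele has switched, so sr is the middle locus and the order is e – sr – th.
Crossovers in the sr–th interval produce the single-crossover classes sr+ th+ e+ and sr th e (42 + 38 = 80) plus the double crossovers (6).
RF(sr–th) = (80 + 6) / 458 = 86/458 = 0.1878 → 18.8 m.u.

18.8 m.u.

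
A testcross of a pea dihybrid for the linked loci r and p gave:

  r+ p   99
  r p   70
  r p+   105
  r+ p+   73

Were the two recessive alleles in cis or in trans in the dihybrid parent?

trans

The two most frequent classes are r+ p (99) and r p+ (105); these are the parental (non-recombinant) types.
So the F1 carried r+ p on one chromosome and r p+ on the other — the recessive alleles are on opposite chromosomes (trans / repulsion).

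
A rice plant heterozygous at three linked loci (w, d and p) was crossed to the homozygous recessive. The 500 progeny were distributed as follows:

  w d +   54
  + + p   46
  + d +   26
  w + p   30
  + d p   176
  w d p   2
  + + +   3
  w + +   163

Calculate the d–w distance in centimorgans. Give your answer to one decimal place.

The two most frequent reciprocal classes, w + + and + d p, are the parental types, so the F1 was w + + / + d p.
The two rarest classes, + + + and w d p, are the double crossovers. Comparing them with the parentals, only the w allele has switched, so w is the middle locus and the order is p – w – d.
Crossovers in the w–d interval produce the single-crossover classes w d + and + + p (54 + 46 = 100) plus the double crossovers (5).
RF(w–d) = (100 + 5) / 500 = 105/500 = 0.2100 → 21.0 centimorgans.

21.0 centimorgans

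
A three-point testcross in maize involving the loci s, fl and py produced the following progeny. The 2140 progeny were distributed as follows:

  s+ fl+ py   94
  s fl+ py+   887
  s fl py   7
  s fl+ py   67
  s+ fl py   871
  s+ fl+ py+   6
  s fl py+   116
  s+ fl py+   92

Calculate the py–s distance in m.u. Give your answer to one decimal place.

8.0 m.u.

The two most frequent reciprocal classes, s+ fl py and s fl+ py+, are the parental types, so the F1 was s+ fl py / s fl+ py+.
The two rarest classes, s fl py and s+ fl+ py+, are the double crossovers. Comparing them with the parentals, only the s allele has switched, so s is the middle locus and the order is py – s – fl.
Crossovers in the py–s interval produce the single-crossover classes s+ fl py+ and s fl+ py (92 + 67 = 159) plus the double crossovers (13).
RF(py–s) = (159 + 13) / 2140 = 172/2140 = 0.0804 → 8.0 m.u.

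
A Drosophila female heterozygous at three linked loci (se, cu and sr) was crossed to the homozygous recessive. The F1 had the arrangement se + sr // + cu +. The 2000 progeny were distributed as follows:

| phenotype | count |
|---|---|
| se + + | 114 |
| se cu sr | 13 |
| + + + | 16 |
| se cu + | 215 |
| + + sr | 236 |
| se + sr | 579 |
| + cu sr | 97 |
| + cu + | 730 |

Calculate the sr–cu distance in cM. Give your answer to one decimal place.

12.0 cM

The two rarest classes, se cu sr and + + +, are the double crossovers. Comparing them with the parentals, only the cu allele has switched, so cu is the middle locus and the order is se – cu – sr.
Crossovers in the cu–sr interval produce the single-crossover classes se + + and + cu sr (114 + 97 = 211) plus the double crossovers (29).
RF(cu–sr) = (211 + 29) / 2000 = 240/2000 = 0.1200 → 12.0 cM.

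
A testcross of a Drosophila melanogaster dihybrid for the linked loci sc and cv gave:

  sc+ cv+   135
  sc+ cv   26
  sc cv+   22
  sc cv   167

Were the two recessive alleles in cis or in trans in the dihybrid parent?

The two most frequent classes are sc+ cv+ (135) and sc cv (167); these are the parental (non-recombinant) types.
So the F1 carried sc+ cv+ on one chromosome and sc cv on the other — the recessive alleles are on the same chromosome (cis / coupling).

cis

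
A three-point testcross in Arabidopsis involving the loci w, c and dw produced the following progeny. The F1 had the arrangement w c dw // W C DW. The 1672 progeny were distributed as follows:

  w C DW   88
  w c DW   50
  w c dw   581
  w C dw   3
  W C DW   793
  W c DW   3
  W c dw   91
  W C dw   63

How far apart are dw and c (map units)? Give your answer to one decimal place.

7.1 map units

The two rarest classes, w C dw and W c DW, are the double crossovers. Comparing them with the parentals, only the c allele has switched, so c is the middle locus and the order is w – c – dw.
Crossovers in the c–dw interval produce the single-crossover classes w c DW and W C dw (50 + 63 = 113) plus the double crossovers (6).
RF(c–dw) = (113 + 6) / 1672 = 119/1672 = 0.0712 → 7.1 map units.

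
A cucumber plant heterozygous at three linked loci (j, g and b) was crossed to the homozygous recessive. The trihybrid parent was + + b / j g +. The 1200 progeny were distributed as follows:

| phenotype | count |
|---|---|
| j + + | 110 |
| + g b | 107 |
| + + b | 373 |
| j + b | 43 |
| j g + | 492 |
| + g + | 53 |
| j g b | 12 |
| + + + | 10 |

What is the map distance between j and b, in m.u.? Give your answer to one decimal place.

9.8 m.u.

The two rarest classes, + + + and j g b, are the double crossovers. Comparing them with the parentals, only the b allele has switched, so b is the middle locus and the order is g – b – j.
Crossovers in the b–j interval produce the single-crossover classes j + b and + g + (43 + 53 = 96) plus the double crossovers (22).
RF(b–j) = (96 + 22) / 1200 = 118/1200 = 0.0983 → 9.8 m.u.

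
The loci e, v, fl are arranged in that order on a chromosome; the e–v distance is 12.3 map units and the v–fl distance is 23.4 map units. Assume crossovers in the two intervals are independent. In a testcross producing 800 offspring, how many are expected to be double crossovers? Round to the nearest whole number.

23

Map distances give recombination frequencies of 0.123 and 0.234 for the two intervals.
With no interference, expected double-crossover frequency = 0.123 × 0.234 = 0.02878.
Expected number = 0.02878 × 800 = 23.03 ≈ 23.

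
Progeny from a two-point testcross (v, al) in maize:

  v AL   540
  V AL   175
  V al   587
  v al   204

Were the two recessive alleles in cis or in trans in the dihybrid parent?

trans

The two most frequent classes are V al (587) and v AL (540); these are the parental (non-recombinant) types.
So the F1 carried V al on one chromosome and v AL on the other — the recessive alleles are on opposite chromosomes (trans / repulsion).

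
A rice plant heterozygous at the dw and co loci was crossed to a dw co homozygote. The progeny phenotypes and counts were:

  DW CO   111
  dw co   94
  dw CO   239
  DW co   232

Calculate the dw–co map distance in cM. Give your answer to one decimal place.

30.3 cM

The two most frequent classes, DW co (232) and dw CO (239), are the parental types, so the F1 was DW co / dw CO.
The recombinant classes are DW CO and dw co: 111 + 94 = 205.
Recombination frequency = 205/676 = 0.3033 ≈ 30.3%, i.e. 30.3 cM.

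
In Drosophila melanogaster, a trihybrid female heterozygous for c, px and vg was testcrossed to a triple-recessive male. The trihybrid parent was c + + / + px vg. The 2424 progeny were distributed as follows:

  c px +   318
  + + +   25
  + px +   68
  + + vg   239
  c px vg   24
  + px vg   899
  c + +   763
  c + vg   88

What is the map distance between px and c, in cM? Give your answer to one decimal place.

25.0 cM

The two rarest classes, + + + and c px vg, are the double crossovers. Comparing them with the parentals, only the c allele has switched, so c is the middle locus and the order is vg – c – px.
Crossovers in the c–px interval produce the single-crossover classes c px + and + + vg (318 + 239 = 557) plus the double crossovers (49).
RF(c–px) = (557 + 49) / 2424 = 606/2424 = 0.2500 → 25.0 cM.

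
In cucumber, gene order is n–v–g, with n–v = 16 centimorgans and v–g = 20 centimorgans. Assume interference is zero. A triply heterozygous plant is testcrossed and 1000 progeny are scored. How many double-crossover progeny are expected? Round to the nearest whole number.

32

Map distances give recombination frequencies of 0.160 and 0.200 for the two intervals.
With no interference, expected double-crossover frequency = 0.160 × 0.200 = 0.03200.
Expected number = 0.03200 × 1000 = 32.00 ≈ 32.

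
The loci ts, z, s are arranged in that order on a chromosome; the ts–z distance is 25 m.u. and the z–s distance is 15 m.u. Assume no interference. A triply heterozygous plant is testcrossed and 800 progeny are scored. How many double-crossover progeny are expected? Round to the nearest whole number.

Map distances give recombination frequencies of 0.250 and 0.150 for the two intervals.
With no interference, expected double-crossover frequency = 0.250 × 0.150 = 0.03750.
Expected number = 0.03750 × 800 = 30.00 ≈ 30.

30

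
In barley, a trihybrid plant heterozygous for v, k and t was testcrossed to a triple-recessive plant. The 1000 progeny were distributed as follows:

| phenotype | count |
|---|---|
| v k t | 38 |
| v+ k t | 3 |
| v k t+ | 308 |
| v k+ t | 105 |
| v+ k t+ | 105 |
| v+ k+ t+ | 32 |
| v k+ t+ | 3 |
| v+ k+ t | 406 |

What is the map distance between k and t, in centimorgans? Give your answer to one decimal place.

The two most frequent reciprocal classes, v+ k+ t and v k t+, are the parental types, so the F1 was v+ k+ t / v k t+.
The two rarest classes, v+ k t and v k+ t+, are the double crossovers. Comparing them with the parentals, only the k allele has switched, so k is the middle locus and the order is v – k – t.
Crossovers in the k–t interval produce the single-crossover classes v+ k+ t+ and v k t (32 + 38 = 70) plus the double crossovers (6).
RF(k–t) = (70 + 6) / 1000 = 76/1000 = 0.0760 → 7.6 centimorgans.

7.6 centimorgans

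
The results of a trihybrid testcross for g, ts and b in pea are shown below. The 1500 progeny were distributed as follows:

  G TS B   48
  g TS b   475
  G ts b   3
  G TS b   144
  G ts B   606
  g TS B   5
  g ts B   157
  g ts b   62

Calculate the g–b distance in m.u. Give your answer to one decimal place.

The two most frequent reciprocal classes, G ts B and g TS b, are the parental types, so the F1 was G ts B / g TS b.
The two rarest classes, G ts b and g TS B, are the double crossovers. Comparing them with the parentals, only the b allele has switched, so b is the middle locus and the order is ts – b – g.
Crossovers in the b–g interval produce the single-crossover classes g ts B and G TS b (157 + 144 = 301) plus the double crossovers (8).
RF(b–g) = (301 + 8) / 1500 = 309/1500 = 0.2060 → 20.6 m.u.

20.6 m.u.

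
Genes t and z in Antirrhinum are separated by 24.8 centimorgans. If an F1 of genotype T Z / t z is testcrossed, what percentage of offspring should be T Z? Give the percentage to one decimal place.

37.6%

A map distance of 24.8 centimorgans corresponds to a recombination frequency of 0.248.
The F1 is T Z / t z, so T Z is a parental gamete class with expected frequency (1 − r)/2 = 0.752/2 = 0.3760.
That is 0.3760 = 37.6% of the progeny.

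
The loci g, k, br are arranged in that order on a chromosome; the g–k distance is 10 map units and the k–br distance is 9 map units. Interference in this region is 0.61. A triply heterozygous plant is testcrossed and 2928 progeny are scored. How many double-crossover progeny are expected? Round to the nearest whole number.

Map distances give recombination frequencies of 0.100 and 0.090 for the two intervals.
With interference 0.61 (so coincidence = 0.39), expected double-crossover frequency = 0.100 × 0.090 × 0.39 = 0.00351.
Expected number = 0.00351 × 2928 = 10.28 ≈ 10.

10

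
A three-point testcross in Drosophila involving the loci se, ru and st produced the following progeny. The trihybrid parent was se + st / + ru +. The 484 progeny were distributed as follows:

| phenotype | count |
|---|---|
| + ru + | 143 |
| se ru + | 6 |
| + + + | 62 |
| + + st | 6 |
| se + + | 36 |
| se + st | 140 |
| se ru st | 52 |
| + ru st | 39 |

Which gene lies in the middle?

The two rarest classes, + + st and se ru +, are the double crossovers. Comparing them with the parentals, only the se allele has switched, so se is the middle locus and the order is st – se – ru.

se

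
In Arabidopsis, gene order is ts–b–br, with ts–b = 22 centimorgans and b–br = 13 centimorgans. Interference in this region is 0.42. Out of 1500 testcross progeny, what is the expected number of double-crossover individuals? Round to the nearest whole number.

25

Map distances give recombination frequencies of 0.220 and 0.130 for the two intervals.
With interference 0.42 (so coincidence = 0.58), expected double-crossover frequency = 0.220 × 0.130 × 0.58 = 0.01659.
Expected number = 0.01659 × 1500 = 24.88 ≈ 25.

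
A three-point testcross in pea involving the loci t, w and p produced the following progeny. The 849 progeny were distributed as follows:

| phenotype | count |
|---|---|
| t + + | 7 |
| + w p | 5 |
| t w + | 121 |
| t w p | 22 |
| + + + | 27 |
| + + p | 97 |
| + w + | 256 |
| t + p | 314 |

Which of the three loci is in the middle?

p

The two most frequent reciprocal classes, t + p and + w +, are the parental types, so the F1 was t + p / + w +.
The two rarest classes, t + + and + w p, are the double crossovers. Comparing them with the parentals, only the p allele has switched, so p is the middle locus and the order is w – p – t.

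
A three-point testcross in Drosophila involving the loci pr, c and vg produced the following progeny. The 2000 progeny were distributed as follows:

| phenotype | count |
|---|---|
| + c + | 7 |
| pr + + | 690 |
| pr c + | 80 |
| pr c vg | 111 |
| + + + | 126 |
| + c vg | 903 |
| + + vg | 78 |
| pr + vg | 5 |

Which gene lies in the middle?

vg

The two most frequent reciprocal classes, + c vg and pr + +, are the parental types, so the F1 was + c vg / pr + +.
The two rarest classes, + c + and pr + vg, are the double crossovers. Comparing them with the parentals, only the vg allele has switched, so vg is the middle locus and the order is pr – vg – c.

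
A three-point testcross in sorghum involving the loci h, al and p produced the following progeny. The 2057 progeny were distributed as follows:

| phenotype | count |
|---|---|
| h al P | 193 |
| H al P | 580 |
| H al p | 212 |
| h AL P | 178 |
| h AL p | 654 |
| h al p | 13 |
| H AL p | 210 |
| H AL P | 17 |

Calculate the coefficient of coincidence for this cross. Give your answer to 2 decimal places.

0.34

The two most frequent reciprocal classes, h AL p and H al P, are the parental types, so the F1 was h AL p / H al P.
The two rarest classes, h al p and H AL P, are the double crossovers. Comparing them with the parentals, only the al allele has switched, so al is the middle locus and the order is h – al – p.
h–al: (403 + 30)/2057 = 0.2105; al–p: (390 + 30)/2057 = 0.2042.
Expected DCO frequency = 0.2105 × 0.2042 ≈ 0.04298; observed = 30/2057 ≈ 0.01458.
Coefficient of coincidence = 0.01458/0.04298 ≈ 0.34.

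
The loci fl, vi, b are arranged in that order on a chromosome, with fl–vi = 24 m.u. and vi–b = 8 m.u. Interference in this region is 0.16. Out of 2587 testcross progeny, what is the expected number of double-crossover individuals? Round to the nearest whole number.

42

Map distances give recombination frequencies of 0.240 and 0.080 for the two intervals.
With interference 0.16 (so coincidence = 0.84), expected double-crossover frequency = 0.240 × 0.080 × 0.84 = 0.01613.
Expected number = 0.01613 × 2587 = 41.72 ≈ 42.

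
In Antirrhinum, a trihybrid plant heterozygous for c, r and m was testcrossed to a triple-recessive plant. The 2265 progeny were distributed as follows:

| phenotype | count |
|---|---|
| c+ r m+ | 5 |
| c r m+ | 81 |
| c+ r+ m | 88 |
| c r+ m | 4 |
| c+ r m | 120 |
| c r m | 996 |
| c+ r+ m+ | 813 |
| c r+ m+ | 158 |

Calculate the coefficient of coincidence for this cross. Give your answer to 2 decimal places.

The two most frequent reciprocal classes, c r m and c+ r+ m+, are the parental types, so the F1 was c r m / c+ r+ m+.
The two rarest classes, c r+ m and c+ r m+, are the double crossovers. Comparing them with the parentals, only the r allele has switched, so r is the middle locus and the order is c – r – m.
c–r: (278 + 9)/2265 = 0.1267; r–m: (169 + 9)/2265 = 0.0786.
Expected DCO frequency = 0.1267 × 0.0786 ≈ 0.00996; observed = 9/2265 ≈ 0.00397.
Coefficient of coincidence = 0.00397/0.00996 ≈ 0.40.

0.40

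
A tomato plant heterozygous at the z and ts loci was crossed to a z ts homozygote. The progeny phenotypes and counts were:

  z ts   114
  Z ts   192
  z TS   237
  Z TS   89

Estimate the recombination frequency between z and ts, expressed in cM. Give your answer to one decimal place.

The two most frequent classes, Z ts (192) and z TS (237), are the parental types, so the F1 was Z ts / z TS.
The recombinant classes are Z TS and z ts: 89 + 114 = 203.
Recombination frequency = 203/632 = 0.3212 ≈ 32.1%, i.e. 32.1 cM.

32.1 cM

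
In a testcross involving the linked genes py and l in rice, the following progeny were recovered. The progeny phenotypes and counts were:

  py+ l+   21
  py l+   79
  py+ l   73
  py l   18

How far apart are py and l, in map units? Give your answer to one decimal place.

The two most frequent classes, py+ l (73) and py l+ (79), are the parental types, so the F1 was py+ l / py l+.
The recombinant classes are py+ l+ and py l: 21 + 18 = 39.
Recombination frequency = 39/191 = 0.2042 ≈ 20.4%, i.e. 20.4 map units.

20.4 map units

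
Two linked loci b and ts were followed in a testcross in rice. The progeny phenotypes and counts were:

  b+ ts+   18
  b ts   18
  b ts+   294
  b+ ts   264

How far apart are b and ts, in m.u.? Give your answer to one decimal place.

The two most frequent classes, b+ ts (264) and b ts+ (294), are the parental types, so the F1 was b+ ts / b ts+.
The recombinant classes are b+ ts+ and b ts: 18 + 18 = 36.
Recombination frequency = 36/594 = 0.0606 ≈ 6.1%, i.e. 6.1 m.u.

6.1 m.u.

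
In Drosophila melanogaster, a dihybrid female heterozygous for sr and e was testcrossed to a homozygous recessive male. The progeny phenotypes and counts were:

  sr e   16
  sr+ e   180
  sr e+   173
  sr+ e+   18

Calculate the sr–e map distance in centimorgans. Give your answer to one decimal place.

The two most frequent classes, sr+ e (180) and sr e+ (173), are the parental types, so the F1 was sr+ e / sr e+.
The recombinant classes are sr+ e+ and sr e: 18 + 16 = 34.
Recombination frequency = 34/387 = 0.0879 ≈ 8.8%, i.e. 8.8 centimorgans.

8.8 centimorgans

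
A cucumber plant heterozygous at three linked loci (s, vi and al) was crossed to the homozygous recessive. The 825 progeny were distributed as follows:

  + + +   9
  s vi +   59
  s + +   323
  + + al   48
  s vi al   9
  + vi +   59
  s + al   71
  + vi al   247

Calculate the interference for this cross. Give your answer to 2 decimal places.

0.20

The two most frequent reciprocal classes, + vi al and s + +, are the parental types, so the F1 was + vi al / s + +.
The two rarest classes, s vi al and + + +, are the double crossovers. Comparing them with the parentals, only the s allele has switched, so s is the middle locus and the order is al – s – vi.
al–s: (130 + 18)/825 = 0.1794; s–vi: (107 + 18)/825 = 0.1515.
Expected DCO frequency = 0.1794 × 0.1515 ≈ 0.02718; observed = 18/825 ≈ 0.02182.
Coefficient of coincidence = 0.02182/0.02718 ≈ 0.80; interference = 1 − 0.80 = 0.20.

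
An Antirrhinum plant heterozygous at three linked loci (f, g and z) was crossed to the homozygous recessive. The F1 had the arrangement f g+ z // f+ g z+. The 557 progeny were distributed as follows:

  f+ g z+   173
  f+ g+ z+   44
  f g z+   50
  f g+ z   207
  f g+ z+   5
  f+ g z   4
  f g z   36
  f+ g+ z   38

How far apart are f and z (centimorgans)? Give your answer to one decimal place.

17.4 centimorgans

The two rarest classes, f g+ z+ and f+ g z, are the double crossovers. Comparing them with the parentals, only the z allele has switched, so z is the middle locus and the order is g – z – f.
Crossovers in the z–f interval produce the single-crossover classes f+ g+ z and f g z+ (38 + 50 = 88) plus the double crossovers (9).
RF(z–f) = (88 + 9) / 557 = 97/557 = 0.1741 → 17.4 centimorgans.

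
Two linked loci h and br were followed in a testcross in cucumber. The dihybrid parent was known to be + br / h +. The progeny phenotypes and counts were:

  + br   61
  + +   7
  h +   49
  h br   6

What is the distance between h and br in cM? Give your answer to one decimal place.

10.6 cM

The recombinant classes are + + and h br: 7 + 6 = 13.
Recombination frequency = 13/123 = 0.1057 ≈ 10.6%, i.e. 10.6 cM.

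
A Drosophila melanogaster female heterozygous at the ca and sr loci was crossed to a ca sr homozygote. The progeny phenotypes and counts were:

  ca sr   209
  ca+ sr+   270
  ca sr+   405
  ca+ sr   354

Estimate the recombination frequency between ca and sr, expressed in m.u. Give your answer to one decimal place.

The two most frequent classes, ca+ sr (354) and ca sr+ (405), are the parental types, so the F1 was ca+ sr / ca sr+.
The recombinant classes are ca+ sr+ and ca sr: 270 + 209 = 479.
Recombination frequency = 479/1238 = 0.3869 ≈ 38.7%, i.e. 38.7 m.u.

38.7 m.u.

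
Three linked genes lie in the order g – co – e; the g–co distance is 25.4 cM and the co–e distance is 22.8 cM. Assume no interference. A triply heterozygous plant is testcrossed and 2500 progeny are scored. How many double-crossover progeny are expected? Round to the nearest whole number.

145

Map distances give recombination frequencies of 0.254 and 0.228 for the two intervals.
With no interference, expected double-crossover frequency = 0.254 × 0.228 = 0.05791.
Expected number = 0.05791 × 2500 = 144.78 ≈ 145.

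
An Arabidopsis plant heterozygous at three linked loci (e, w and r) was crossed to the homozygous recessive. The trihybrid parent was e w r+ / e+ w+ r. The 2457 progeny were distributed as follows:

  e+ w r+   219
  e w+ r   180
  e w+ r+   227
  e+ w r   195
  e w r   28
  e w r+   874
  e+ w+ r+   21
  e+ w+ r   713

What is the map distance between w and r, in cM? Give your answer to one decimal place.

19.2 cM

The two rarest classes, e w r and e+ w+ r+, are the double crossovers. Comparing them with the parentals, only the r allele has switched, so r is the middle locus and the order is e – r – w.
Crossovers in the r–w interval produce the single-crossover classes e w+ r+ and e+ w r (227 + 195 = 422) plus the double crossovers (49).
RF(r–w) = (422 + 49) / 2457 = 471/2457 = 0.1917 → 19.2 cM.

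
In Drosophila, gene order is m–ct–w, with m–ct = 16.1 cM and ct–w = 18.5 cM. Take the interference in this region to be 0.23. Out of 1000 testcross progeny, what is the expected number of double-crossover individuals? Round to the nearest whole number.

Map distances give recombination frequencies of 0.161 and 0.185 for the two intervals.
With interference 0.23 (so coincidence = 0.77), expected double-crossover frequency = 0.161 × 0.185 × 0.77 = 0.02293.
Expected number = 0.02293 × 1000 = 22.93 ≈ 23.

23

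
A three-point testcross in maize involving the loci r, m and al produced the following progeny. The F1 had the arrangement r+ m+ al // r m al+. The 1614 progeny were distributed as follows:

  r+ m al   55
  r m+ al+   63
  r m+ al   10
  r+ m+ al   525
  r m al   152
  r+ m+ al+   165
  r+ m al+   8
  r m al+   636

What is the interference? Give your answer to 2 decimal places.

The two rarest classes, r m+ al and r+ m al+, are the double crossovers. Comparing them with the parentals, only the r allele has switched, so r is the middle locus and the order is m – r – al.
m–r: (118 + 18)/1614 = 0.0843; r–al: (317 + 18)/1614 = 0.2076.
Expected DCO frequency = 0.0843 × 0.2076 ≈ 0.01750; observed = 18/1614 ≈ 0.01115.
Coefficient of coincidence = 0.01115/0.01750 ≈ 0.64; interference = 1 − 0.64 = 0.36.

0.36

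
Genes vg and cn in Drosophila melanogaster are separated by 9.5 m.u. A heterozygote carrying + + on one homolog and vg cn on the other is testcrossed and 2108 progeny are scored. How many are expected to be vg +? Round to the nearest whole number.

100

A map distance of 9.5 m.u. corresponds to a recombination frequency of 0.095.
The F1 is + + / vg cn, so vg + is a recombinant gamete class with expected frequency r/2 = 0.095/2 = 0.0475.
Expected number = 0.0475 × 2108 = 100.13 ≈ 100.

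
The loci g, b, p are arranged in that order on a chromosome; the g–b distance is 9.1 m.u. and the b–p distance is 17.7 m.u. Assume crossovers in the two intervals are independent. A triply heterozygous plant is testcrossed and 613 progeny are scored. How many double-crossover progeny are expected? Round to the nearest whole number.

10

Map distances give recombination frequencies of 0.091 and 0.177 for the two intervals.
With no interference, expected double-crossover frequency = 0.091 × 0.177 = 0.01611.
Expected number = 0.01611 × 613 = 9.87 ≈ 10.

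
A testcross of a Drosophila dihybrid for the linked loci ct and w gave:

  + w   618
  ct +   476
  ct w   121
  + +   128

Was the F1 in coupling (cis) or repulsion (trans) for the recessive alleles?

The two most frequent classes are + w (618) and ct + (476); these are the parental (non-recombinant) types.
So the F1 carried + w on one chromosome and ct + on the other — the recessive alleles are on opposite chromosomes (trans / repulsion).

trans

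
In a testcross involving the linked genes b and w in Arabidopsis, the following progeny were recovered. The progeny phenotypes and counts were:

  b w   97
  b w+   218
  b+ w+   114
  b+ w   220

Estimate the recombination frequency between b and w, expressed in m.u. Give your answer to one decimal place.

32.5 m.u.

The two most frequent classes, b+ w (220) and b w+ (218), are the parental types, so the F1 was b+ w / b w+.
The recombinant classes are b+ w+ and b w: 114 + 97 = 211.
Recombination frequency = 211/649 = 0.3251 ≈ 32.5%, i.e. 32.5 m.u.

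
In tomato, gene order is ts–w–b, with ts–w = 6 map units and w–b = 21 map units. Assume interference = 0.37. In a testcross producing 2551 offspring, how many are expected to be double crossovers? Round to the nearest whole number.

20

Map distances give recombination frequencies of 0.060 and 0.210 for the two intervals.
With interference 0.37 (so coincidence = 0.63), expected double-crossover frequency = 0.060 × 0.210 × 0.63 = 0.00794.
Expected number = 0.00794 × 2551 = 20.25 ≈ 20.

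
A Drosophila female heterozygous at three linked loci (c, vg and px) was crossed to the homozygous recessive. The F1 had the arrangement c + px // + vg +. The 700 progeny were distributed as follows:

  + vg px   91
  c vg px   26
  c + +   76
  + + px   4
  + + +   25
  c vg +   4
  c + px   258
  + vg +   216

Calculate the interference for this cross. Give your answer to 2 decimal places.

0.46

The two rarest classes, + + px and c vg +, are the double crossovers. Comparing them with the parentals, only the c allele has switched, so c is the middle locus and the order is vg – c – px.
vg–c: (51 + 8)/700 = 0.0843; c–px: (167 + 8)/700 = 0.2500.
Expected DCO frequency = 0.0843 × 0.2500 ≈ 0.02107; observed = 8/700 ≈ 0.01143.
Coefficient of coincidence = 0.01143/0.02107 ≈ 0.54; interference = 1 − 0.54 = 0.46.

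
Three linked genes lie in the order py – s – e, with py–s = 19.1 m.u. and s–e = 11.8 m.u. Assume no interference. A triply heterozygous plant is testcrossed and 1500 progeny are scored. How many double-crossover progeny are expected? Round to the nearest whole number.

34

Map distances give recombination frequencies of 0.191 and 0.118 for the two intervals.
With no interference, expected double-crossover frequency = 0.191 × 0.118 = 0.02254.
Expected number = 0.02254 × 1500 = 33.81 ≈ 34.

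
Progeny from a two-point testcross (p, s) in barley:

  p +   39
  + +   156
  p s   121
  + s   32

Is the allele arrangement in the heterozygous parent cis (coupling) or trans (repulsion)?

The two most frequent classes are + + (156) and p s (121); these are the parental (non-recombinant) types.
So the F1 carried + + on one chromosome and p s on the other — the recessive alleles are on the same chromosome (cis / coupling).

cis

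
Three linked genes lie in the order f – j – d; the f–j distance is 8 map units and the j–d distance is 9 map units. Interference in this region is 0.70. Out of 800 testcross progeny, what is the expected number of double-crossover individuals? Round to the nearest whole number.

2

Map distances give recombination frequencies of 0.080 and 0.090 for the two intervals.
With interference 0.70 (so coincidence = 0.30), expected double-crossover frequency = 0.080 × 0.090 × 0.30 = 0.00216.
Expected number = 0.00216 × 800 = 1.73 ≈ 2.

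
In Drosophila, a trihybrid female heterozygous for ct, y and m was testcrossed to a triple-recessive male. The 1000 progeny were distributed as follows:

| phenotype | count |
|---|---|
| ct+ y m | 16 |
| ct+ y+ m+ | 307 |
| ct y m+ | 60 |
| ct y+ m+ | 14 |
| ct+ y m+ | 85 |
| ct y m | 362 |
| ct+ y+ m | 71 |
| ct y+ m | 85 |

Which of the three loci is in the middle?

The two most frequent reciprocal classes, ct+ y+ m+ and ct y m, are the parental types, so the F1 was ct+ y+ m+ / ct y m.
The two rarest classes, ct y+ m+ and ct+ y m, are the double crossovers. Comparing them with the parentals, only the ct allele has switched, so ct is the middle locus and the order is m – ct – y.

ct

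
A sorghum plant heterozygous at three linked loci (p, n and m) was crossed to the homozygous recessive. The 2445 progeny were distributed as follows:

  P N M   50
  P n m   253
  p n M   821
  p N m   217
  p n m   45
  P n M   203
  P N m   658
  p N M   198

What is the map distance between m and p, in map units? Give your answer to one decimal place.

21.1 map units

The two most frequent reciprocal classes, p n M and P N m, are the parental types, so the F1 was p n M / P N m.
The two rarest classes, p n m and P N M, are the double crossovers. Comparing them with the parentals, only the m allele has switched, so m is the middle locus and the order is n – m – p.
Crossovers in the m–p interval produce the single-crossover classes P n M and p N m (203 + 217 = 420) plus the double crossovers (95).
RF(m–p) = (420 + 95) / 2445 = 515/2445 = 0.2106 → 21.1 map units.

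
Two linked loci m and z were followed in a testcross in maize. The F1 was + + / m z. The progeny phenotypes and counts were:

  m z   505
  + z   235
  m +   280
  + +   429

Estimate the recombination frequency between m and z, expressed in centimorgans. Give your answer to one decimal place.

35.5 centimorgans

The recombinant classes are + z and m +: 235 + 280 = 515.
Recombination frequency = 515/1449 = 0.3554 ≈ 35.5%, i.e. 35.5 centimorgans.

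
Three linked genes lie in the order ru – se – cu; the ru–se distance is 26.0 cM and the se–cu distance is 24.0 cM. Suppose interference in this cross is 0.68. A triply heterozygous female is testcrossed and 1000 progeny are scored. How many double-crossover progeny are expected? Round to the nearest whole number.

20

Map distances give recombination frequencies of 0.260 and 0.240 for the two intervals.
With interference 0.68 (so coincidence = 0.32), expected double-crossover frequency = 0.260 × 0.240 × 0.32 = 0.01997.
Expected number = 0.01997 × 1000 = 19.97 ≈ 20.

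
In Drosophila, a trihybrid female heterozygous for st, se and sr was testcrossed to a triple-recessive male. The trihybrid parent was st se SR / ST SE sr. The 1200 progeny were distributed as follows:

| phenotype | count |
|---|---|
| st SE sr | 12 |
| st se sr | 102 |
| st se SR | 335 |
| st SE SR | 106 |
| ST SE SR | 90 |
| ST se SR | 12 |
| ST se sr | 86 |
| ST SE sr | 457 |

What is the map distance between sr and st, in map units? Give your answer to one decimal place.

The two rarest classes, ST se SR and st SE sr, are the double crossovers. Comparing them with the parentals, only the st allele has switched, so st is the middle locus and the order is se – st – sr.
Crossovers in the st–sr interval produce the single-crossover classes st se sr and ST SE SR (102 + 90 = 192) plus the double crossovers (24).
RF(st–sr) = (192 + 24) / 1200 = 216/1200 = 0.1800 → 18.0 map units.

18.0 map units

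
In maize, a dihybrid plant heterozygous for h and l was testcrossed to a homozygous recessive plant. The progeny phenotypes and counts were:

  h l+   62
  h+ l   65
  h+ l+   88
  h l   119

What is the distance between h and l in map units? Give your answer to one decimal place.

The two most frequent classes, h+ l+ (88) and h l (119), are the parental types, so the F1 was h+ l+ / h l.
The recombinant classes are h+ l and h l+: 65 + 62 = 127.
Recombination frequency = 127/334 = 0.3802 ≈ 38.0%, i.e. 38.0 map units.

38.0 map units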